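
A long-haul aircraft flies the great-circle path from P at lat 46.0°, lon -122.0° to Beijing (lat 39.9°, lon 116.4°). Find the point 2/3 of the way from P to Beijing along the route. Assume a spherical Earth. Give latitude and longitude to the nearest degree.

Write both endpoints as unit vectors p₁, p₂ with components (cos φ cos λ, cos φ sin λ, sin φ).
The central angle between the endpoints is δ = arccos(p₁·p₂) ≈ 1.388 rad (79.5°).
Interpolate at f = 2/3 with slerp weights a = sin((1−f)δ)/sin δ ≈ 0.454, b = sin(fδ)/sin δ ≈ 0.812.
p = a·p₁ + b·p₂ ≈ (-0.444, 0.291, 0.847); φ = arcsin(p_z) ≈ 57.94°, λ = atan2(p_y, p_x) ≈ 146.78°.

≈ lat 58°, lon 147°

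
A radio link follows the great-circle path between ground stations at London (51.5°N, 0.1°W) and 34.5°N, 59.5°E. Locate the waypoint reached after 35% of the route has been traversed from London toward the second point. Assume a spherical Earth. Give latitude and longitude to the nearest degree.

≈ 49°N, 25°E

From cos δ = sin φ₁ sin φ₂ + cos φ₁ cos φ₂ cos Δλ, the central angle is δ ≈ 0.791 rad (45.3°).
Interpolate at f = 0.35 with slerp weights a = sin((1−f)δ)/sin δ ≈ 0.692, b = sin(fδ)/sin δ ≈ 0.384.
p = a·p₁ + b·p₂ ≈ (0.591, 0.272, 0.759); φ = arcsin(p_z) ≈ 49.38°, λ = atan2(p_y, p_x) ≈ 24.72°.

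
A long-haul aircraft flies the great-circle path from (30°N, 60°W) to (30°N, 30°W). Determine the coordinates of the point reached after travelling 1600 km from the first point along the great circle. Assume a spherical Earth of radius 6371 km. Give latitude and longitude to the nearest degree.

≈ (31°N, 43°W)

Write both endpoints as unit vectors p₁, p₂ with components (cos φ cos λ, cos φ sin λ, sin φ).
The central angle between the endpoints is δ = arccos(p₁·p₂) ≈ 0.452 rad (25.9°). The total great-circle distance is δ·R ≈ 0.452 × 6371 ≈ 2881 km, so the target fraction is f = 1600/2881 ≈ 0.555.
Interpolate at f ≈ 0.555 with slerp weights a = sin((1−f)δ)/sin δ ≈ 0.457, b = sin(fδ)/sin δ ≈ 0.569.
p = a·p₁ + b·p₂ ≈ (0.624, -0.589, 0.513); φ = arcsin(p_z) ≈ 30.86°, λ = atan2(p_y, p_x) ≈ -43.33°.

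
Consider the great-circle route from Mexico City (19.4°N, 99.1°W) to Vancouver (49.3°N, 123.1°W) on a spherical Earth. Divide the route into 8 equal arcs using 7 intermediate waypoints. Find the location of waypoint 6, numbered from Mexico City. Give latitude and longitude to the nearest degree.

From cos δ = sin φ₁ sin φ₂ + cos φ₁ cos φ₂ cos Δλ, the central angle is δ ≈ 0.620 rad (35.5°).
Interpolate at f = 6/8 with slerp weights a = sin((1−f)δ)/sin δ ≈ 0.266, b = sin(fδ)/sin δ ≈ 0.772.
p = a·p₁ + b·p₂ ≈ (-0.314, -0.669, 0.673); φ = arcsin(p_z) ≈ 42.33°, λ = atan2(p_y, p_x) ≈ -115.17°.

≈ 42°N, 115°W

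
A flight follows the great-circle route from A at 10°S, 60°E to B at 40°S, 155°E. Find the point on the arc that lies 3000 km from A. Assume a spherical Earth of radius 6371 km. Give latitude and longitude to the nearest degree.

≈ 26°S, 83°E

From cos δ = sin φ₁ sin φ₂ + cos φ₁ cos φ₂ cos Δλ, the central angle is δ ≈ 1.525 rad (87.4°). The total great-circle distance is δ·R ≈ 1.525 × 6371 ≈ 9715 km, so the target fraction is f = 3000/9715 ≈ 0.309.
Interpolate at f ≈ 0.309 with slerp weights a = sin((1−f)δ)/sin δ ≈ 0.870, b = sin(fδ)/sin δ ≈ 0.454.
p = a·p₁ + b·p₂ ≈ (0.113, 0.889, -0.443); φ = arcsin(p_z) ≈ -26.30°, λ = atan2(p_y, p_x) ≈ 82.74°.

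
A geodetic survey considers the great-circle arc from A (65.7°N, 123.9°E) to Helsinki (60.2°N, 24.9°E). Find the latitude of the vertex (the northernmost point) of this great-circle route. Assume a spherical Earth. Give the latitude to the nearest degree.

The great circle lies in the plane with unit normal n̂ = (p₁ × p₂)/|p₁ × p₂|.
Here n̂_z ≈ -0.310; the vertex latitude is φ_max = arccos|n̂_z| ≈ 71.9°.
Check via Clairaut: cos φ_max = |cos φ₁| · sin C = cos(65.7°)·sin(48.9°) ≈ 0.310, again giving ≈ 71.9°.

≈ 72°N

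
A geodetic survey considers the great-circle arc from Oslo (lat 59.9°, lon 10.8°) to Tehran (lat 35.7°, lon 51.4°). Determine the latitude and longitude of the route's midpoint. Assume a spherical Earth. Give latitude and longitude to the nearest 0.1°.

≈ lat 49.5°, lon 36.1°

The haversine formula gives a central angle δ ≈ 0.620 rad (35.5°) between the endpoints.
Interpolate at f = 1/2 with slerp weights a = sin((1−f)δ)/sin δ ≈ 0.525, b = sin(fδ)/sin δ ≈ 0.525.
p = a·p₁ + b·p₂ ≈ (0.525, 0.383, 0.761); φ = arcsin(p_z) ≈ 49.51°, λ = atan2(p_y, p_x) ≈ 36.10°.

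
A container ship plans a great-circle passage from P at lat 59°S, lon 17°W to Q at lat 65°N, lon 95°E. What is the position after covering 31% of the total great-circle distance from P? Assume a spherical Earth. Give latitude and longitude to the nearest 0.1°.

≈ lat 20.7°S, lon 19.1°E

Write both endpoints as unit vectors p₁, p₂ with components (cos φ cos λ, cos φ sin λ, sin φ).
The central angle between the endpoints is δ = arccos(p₁·p₂) ≈ 2.603 rad (149.1°).
Interpolate at f = 0.31 with slerp weights a = sin((1−f)δ)/sin δ ≈ 1.900, b = sin(fδ)/sin δ ≈ 1.408.
p = a·p₁ + b·p₂ ≈ (0.884, 0.307, -0.353); φ = arcsin(p_z) ≈ -20.66°, λ = atan2(p_y, p_x) ≈ 19.12°.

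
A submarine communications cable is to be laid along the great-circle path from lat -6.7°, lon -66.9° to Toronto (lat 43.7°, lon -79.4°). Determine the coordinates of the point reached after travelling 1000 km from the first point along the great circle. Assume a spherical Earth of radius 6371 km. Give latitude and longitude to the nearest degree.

Write both endpoints as unit vectors p₁, p₂ with components (cos φ cos λ, cos φ sin λ, sin φ).
The central angle between the endpoints is δ = arccos(p₁·p₂) ≈ 0.902 rad (51.7°). The total great-circle distance is δ·R ≈ 0.902 × 6371 ≈ 5744 km, so the target fraction is f = 1000/5744 ≈ 0.174.
Interpolate at f ≈ 0.174 with slerp weights a = sin((1−f)δ)/sin δ ≈ 0.864, b = sin(fδ)/sin δ ≈ 0.199.
p = a·p₁ + b·p₂ ≈ (0.363, -0.931, 0.037); φ = arcsin(p_z) ≈ 2.11°, λ = atan2(p_y, p_x) ≈ -68.69°.

≈ lat 2°, lon -69°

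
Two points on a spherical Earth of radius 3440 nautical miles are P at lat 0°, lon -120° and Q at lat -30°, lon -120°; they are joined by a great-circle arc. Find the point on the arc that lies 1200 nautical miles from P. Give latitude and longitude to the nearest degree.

≈ lat -20°, lon -120°

The haversine formula gives a central angle δ ≈ 0.524 rad (30.0°) between the endpoints. The total great-circle distance is δ·R ≈ 0.524 × 3440 ≈ 1801 nmi, so the target fraction is f = 1200/1801 ≈ 0.666.
Interpolate at f ≈ 0.666 with slerp weights a = sin((1−f)δ)/sin δ ≈ 0.348, b = sin(fδ)/sin δ ≈ 0.684.
p = a·p₁ + b·p₂ ≈ (-0.470, -0.814, -0.342); φ = arcsin(p_z) ≈ -19.99°, λ = atan2(p_y, p_x) ≈ -120.00°.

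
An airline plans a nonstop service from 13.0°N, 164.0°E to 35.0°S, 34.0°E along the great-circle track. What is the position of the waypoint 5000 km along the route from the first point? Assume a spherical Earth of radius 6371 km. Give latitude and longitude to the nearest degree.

≈ 14°S, 127°E

From cos δ = sin φ₁ sin φ₂ + cos φ₁ cos φ₂ cos Δλ, the central angle is δ ≈ 2.268 rad (129.9°). The total great-circle distance is δ·R ≈ 2.268 × 6371 ≈ 14449 km, so the target fraction is f = 5000/14449 ≈ 0.346.
Interpolate at f ≈ 0.346 with slerp weights a = sin((1−f)δ)/sin δ ≈ 1.299, b = sin(fδ)/sin δ ≈ 0.922.
p = a·p₁ + b·p₂ ≈ (-0.591, 0.771, -0.236); φ = arcsin(p_z) ≈ -13.68°, λ = atan2(p_y, p_x) ≈ 127.47°.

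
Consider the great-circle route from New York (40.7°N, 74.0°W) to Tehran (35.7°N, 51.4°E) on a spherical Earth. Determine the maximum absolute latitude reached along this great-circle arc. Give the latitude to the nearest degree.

≈ 60°N

The great circle lies in the plane with unit normal n̂ = (p₁ × p₂)/|p₁ × p₂|.
Here n̂_z ≈ +0.502; the vertex latitude is φ_max = arccos|n̂_z| ≈ 59.9°.
Check via Clairaut: cos φ_max = |cos φ₁| · sin C = cos(40.7°)·sin(41.5°) ≈ 0.502, again giving ≈ 59.9°.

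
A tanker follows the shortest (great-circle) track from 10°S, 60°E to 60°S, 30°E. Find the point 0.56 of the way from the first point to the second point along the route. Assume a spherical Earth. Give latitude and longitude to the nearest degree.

From cos δ = sin φ₁ sin φ₂ + cos φ₁ cos φ₂ cos Δλ, the central angle is δ ≈ 0.956 rad (54.8°).
Interpolate at f = 0.56 with slerp weights a = sin((1−f)δ)/sin δ ≈ 0.500, b = sin(fδ)/sin δ ≈ 0.624.
p = a·p₁ + b·p₂ ≈ (0.517, 0.582, -0.628); φ = arcsin(p_z) ≈ -38.88°, λ = atan2(p_y, p_x) ≈ 48.43°.

≈ 39°S, 48°E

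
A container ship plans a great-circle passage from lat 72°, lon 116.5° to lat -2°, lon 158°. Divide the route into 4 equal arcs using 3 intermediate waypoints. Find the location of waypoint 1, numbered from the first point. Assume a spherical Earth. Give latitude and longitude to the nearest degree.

From cos δ = sin φ₁ sin φ₂ + cos φ₁ cos φ₂ cos Δλ, the central angle is δ ≈ 1.371 rad (78.6°).
Interpolate at f = 1/4 with slerp weights a = sin((1−f)δ)/sin δ ≈ 0.874, b = sin(fδ)/sin δ ≈ 0.343.
p = a·p₁ + b·p₂ ≈ (-0.438, 0.370, 0.819); φ = arcsin(p_z) ≈ 55.00°, λ = atan2(p_y, p_x) ≈ 139.82°.

≈ lat 55°, lon 140°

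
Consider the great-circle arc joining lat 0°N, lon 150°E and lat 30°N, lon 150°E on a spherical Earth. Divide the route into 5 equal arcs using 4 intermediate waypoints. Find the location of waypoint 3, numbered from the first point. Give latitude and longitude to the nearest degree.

Write both endpoints as unit vectors p₁, p₂ with components (cos φ cos λ, cos φ sin λ, sin φ).
The central angle between the endpoints is δ = arccos(p₁·p₂) ≈ 0.524 rad (30.0°).
Interpolate at f = 3/5 with slerp weights a = sin((1−f)δ)/sin δ ≈ 0.416, b = sin(fδ)/sin δ ≈ 0.618.
p = a·p₁ + b·p₂ ≈ (-0.824, 0.476, 0.309); φ = arcsin(p_z) ≈ 18.00°, λ = atan2(p_y, p_x) ≈ 150.00°.

≈ lat 18°N, lon 150°E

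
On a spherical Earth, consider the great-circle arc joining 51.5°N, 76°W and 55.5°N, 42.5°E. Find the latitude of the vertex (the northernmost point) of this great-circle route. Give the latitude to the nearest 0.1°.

≈ 69.4°N

The great circle lies in the plane with unit normal n̂ = (p₁ × p₂)/|p₁ × p₂|.
Here n̂_z ≈ +0.353; the vertex latitude is φ_max = arccos|n̂_z| ≈ 69.4°.
Check via Clairaut: cos φ_max = |cos φ₁| · sin C = cos(51.5°)·sin(34.5°) ≈ 0.353, again giving ≈ 69.4°.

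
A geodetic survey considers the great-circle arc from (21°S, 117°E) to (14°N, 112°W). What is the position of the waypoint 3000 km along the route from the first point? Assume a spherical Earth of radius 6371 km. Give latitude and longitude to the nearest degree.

Write both endpoints as unit vectors p₁, p₂ with components (cos φ cos λ, cos φ sin λ, sin φ).
The central angle between the endpoints is δ = arccos(p₁·p₂) ≈ 2.320 rad (132.9°). The total great-circle distance is δ·R ≈ 2.320 × 6371 ≈ 14780 km, so the target fraction is f = 3000/14780 ≈ 0.203.
Interpolate at f ≈ 0.203 with slerp weights a = sin((1−f)δ)/sin δ ≈ 1.313, b = sin(fδ)/sin δ ≈ 0.620.
p = a·p₁ + b·p₂ ≈ (-0.782, 0.535, -0.321); φ = arcsin(p_z) ≈ -18.70°, λ = atan2(p_y, p_x) ≈ 145.62°.

≈ (19°S, 146°E)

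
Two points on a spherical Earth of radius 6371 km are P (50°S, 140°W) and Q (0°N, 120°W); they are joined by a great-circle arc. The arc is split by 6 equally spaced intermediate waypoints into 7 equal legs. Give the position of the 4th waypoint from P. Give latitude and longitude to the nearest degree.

≈ (22°S, 127°W)

Convert each endpoint to a unit vector on the sphere (x = cos φ cos λ, y = cos φ sin λ, z = sin φ).
The central angle between the endpoints is δ = arccos(p₁·p₂) ≈ 0.922 rad (52.8°).
Interpolate at f = 4/7 with slerp weights a = sin((1−f)δ)/sin δ ≈ 0.483, b = sin(fδ)/sin δ ≈ 0.631.
p = a·p₁ + b·p₂ ≈ (-0.553, -0.746, -0.370); φ = arcsin(p_z) ≈ -21.72°, λ = atan2(p_y, p_x) ≈ -126.57°.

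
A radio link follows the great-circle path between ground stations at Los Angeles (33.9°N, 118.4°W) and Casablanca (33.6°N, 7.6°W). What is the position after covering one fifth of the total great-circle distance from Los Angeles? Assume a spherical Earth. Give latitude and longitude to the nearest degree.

≈ 43°N, 100°W

From cos δ = sin φ₁ sin φ₂ + cos φ₁ cos φ₂ cos Δλ, the central angle is δ ≈ 1.508 rad (86.4°).
Interpolate at f = 1/5 with slerp weights a = sin((1−f)δ)/sin δ ≈ 0.936, b = sin(fδ)/sin δ ≈ 0.298.
p = a·p₁ + b·p₂ ≈ (-0.124, -0.716, 0.687); φ = arcsin(p_z) ≈ 43.38°, λ = atan2(p_y, p_x) ≈ -99.81°.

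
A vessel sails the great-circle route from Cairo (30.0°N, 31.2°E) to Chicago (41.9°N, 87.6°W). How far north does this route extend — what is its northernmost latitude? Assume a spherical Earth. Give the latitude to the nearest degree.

≈ 56°N

The great circle lies in the plane with unit normal n̂ = (p₁ × p₂)/|p₁ × p₂|.
Here n̂_z ≈ -0.565; the vertex latitude is φ_max = arccos|n̂_z| ≈ 55.6°.
Check via Clairaut: cos φ_max = |cos φ₁| · sin C = cos(30.0°)·sin(40.7°) ≈ 0.565, again giving ≈ 55.6°.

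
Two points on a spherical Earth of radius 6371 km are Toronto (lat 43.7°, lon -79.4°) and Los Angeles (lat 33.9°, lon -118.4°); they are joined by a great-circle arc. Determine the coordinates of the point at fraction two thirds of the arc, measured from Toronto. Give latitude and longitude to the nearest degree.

≈ lat 39°, lon -107°

From cos δ = sin φ₁ sin φ₂ + cos φ₁ cos φ₂ cos Δλ, the central angle is δ ≈ 0.552 rad (31.6°).
Interpolate at f = 2/3 with slerp weights a = sin((1−f)δ)/sin δ ≈ 0.349, b = sin(fδ)/sin δ ≈ 0.686.
p = a·p₁ + b·p₂ ≈ (-0.224, -0.749, 0.624); φ = arcsin(p_z) ≈ 38.58°, λ = atan2(p_y, p_x) ≈ -106.68°.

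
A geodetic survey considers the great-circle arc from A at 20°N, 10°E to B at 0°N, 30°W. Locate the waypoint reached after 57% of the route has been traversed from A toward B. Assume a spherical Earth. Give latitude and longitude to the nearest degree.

Write both endpoints as unit vectors p₁, p₂ with components (cos φ cos λ, cos φ sin λ, sin φ).
The central angle between the endpoints is δ = arccos(p₁·p₂) ≈ 0.767 rad (44.0°).
Interpolate at f = 0.57 with slerp weights a = sin((1−f)δ)/sin δ ≈ 0.467, b = sin(fδ)/sin δ ≈ 0.610.
p = a·p₁ + b·p₂ ≈ (0.960, -0.229, 0.160); φ = arcsin(p_z) ≈ 9.18°, λ = atan2(p_y, p_x) ≈ -13.41°.

≈ 9°N, 13°W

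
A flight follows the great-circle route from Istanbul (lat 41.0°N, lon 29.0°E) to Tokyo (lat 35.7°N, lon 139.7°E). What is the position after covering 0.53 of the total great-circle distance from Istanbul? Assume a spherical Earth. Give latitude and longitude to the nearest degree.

Write both endpoints as unit vectors p₁, p₂ with components (cos φ cos λ, cos φ sin λ, sin φ).
The central angle between the endpoints is δ = arccos(p₁·p₂) ≈ 1.404 rad (80.4°).
Interpolate at f = 0.53 with slerp weights a = sin((1−f)δ)/sin δ ≈ 0.622, b = sin(fδ)/sin δ ≈ 0.687.
p = a·p₁ + b·p₂ ≈ (-0.015, 0.588, 0.809); φ = arcsin(p_z) ≈ 53.96°, λ = atan2(p_y, p_x) ≈ 91.47°.

≈ lat 54°N, lon 91°E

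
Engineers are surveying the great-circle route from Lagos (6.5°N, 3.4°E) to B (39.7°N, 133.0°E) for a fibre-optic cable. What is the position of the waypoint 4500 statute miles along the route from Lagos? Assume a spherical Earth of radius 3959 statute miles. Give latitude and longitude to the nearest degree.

≈ (47°N, 63°E)

From cos δ = sin φ₁ sin φ₂ + cos φ₁ cos φ₂ cos Δλ, the central angle is δ ≈ 1.999 rad (114.5°). The total great-circle distance is δ·R ≈ 1.999 × 3959 ≈ 7913 mi, so the target fraction is f = 4500/7913 ≈ 0.569.
Interpolate at f ≈ 0.569 with slerp weights a = sin((1−f)δ)/sin δ ≈ 0.834, b = sin(fδ)/sin δ ≈ 0.997.
p = a·p₁ + b·p₂ ≈ (0.304, 0.610, 0.731); φ = arcsin(p_z) ≈ 47.00°, λ = atan2(p_y, p_x) ≈ 63.49°.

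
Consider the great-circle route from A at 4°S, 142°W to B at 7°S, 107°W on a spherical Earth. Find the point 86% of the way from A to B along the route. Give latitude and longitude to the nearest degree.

≈ 7°S, 112°W

Convert each endpoint to a unit vector on the sphere (x = cos φ cos λ, y = cos φ sin λ, z = sin φ).
The central angle between the endpoints is δ = arccos(p₁·p₂) ≈ 0.610 rad (35.0°).
Interpolate at f = 0.86 with slerp weights a = sin((1−f)δ)/sin δ ≈ 0.149, b = sin(fδ)/sin δ ≈ 0.874.
p = a·p₁ + b·p₂ ≈ (-0.371, -0.921, -0.117); φ = arcsin(p_z) ≈ -6.72°, λ = atan2(p_y, p_x) ≈ -111.92°.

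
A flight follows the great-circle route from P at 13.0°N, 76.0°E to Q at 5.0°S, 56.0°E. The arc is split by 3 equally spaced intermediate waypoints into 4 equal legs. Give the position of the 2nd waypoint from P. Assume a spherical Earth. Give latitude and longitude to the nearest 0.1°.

Convert each endpoint to a unit vector on the sphere (x = cos φ cos λ, y = cos φ sin λ, z = sin φ).
The central angle between the endpoints is δ = arccos(p₁·p₂) ≈ 0.468 rad (26.8°).
Interpolate at f = 2/4 with slerp weights a = sin((1−f)δ)/sin δ ≈ 0.514, b = sin(fδ)/sin δ ≈ 0.514.
p = a·p₁ + b·p₂ ≈ (0.407, 0.910, 0.071); φ = arcsin(p_z) ≈ 4.06°, λ = atan2(p_y, p_x) ≈ 65.89°.

≈ 4.1°N, 65.9°E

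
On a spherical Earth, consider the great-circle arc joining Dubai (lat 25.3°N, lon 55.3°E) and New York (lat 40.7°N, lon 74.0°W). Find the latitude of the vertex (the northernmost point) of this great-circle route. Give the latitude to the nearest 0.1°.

≈ 57.5°N

The great circle lies in the plane with unit normal n̂ = (p₁ × p₂)/|p₁ × p₂|.
Here n̂_z ≈ -0.537; the vertex latitude is φ_max = arccos|n̂_z| ≈ 57.5°.
Check via Clairaut: cos φ_max = |cos φ₁| · sin C = cos(25.3°)·sin(36.4°) ≈ 0.537, again giving ≈ 57.5°.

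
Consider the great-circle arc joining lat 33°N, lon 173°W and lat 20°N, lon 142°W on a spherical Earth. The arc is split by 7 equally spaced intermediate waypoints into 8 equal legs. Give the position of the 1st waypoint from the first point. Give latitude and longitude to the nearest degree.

≈ lat 32°N, lon 169°W

Write both endpoints as unit vectors p₁, p₂ with components (cos φ cos λ, cos φ sin λ, sin φ).
The central angle between the endpoints is δ = arccos(p₁·p₂) ≈ 0.532 rad (30.5°).
Interpolate at f = 1/8 with slerp weights a = sin((1−f)δ)/sin δ ≈ 0.885, b = sin(fδ)/sin δ ≈ 0.131.
p = a·p₁ + b·p₂ ≈ (-0.834, -0.166, 0.527); φ = arcsin(p_z) ≈ 31.79°, λ = atan2(p_y, p_x) ≈ -168.72°.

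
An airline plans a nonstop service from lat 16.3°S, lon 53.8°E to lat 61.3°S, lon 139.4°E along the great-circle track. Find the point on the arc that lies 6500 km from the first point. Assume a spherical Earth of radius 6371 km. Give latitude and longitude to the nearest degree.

From cos δ = sin φ₁ sin φ₂ + cos φ₁ cos φ₂ cos Δλ, the central angle is δ ≈ 1.285 rad (73.6°). The total great-circle distance is δ·R ≈ 1.285 × 6371 ≈ 8189 km, so the target fraction is f = 6500/8189 ≈ 0.794.
Interpolate at f ≈ 0.794 with slerp weights a = sin((1−f)δ)/sin δ ≈ 0.273, b = sin(fδ)/sin δ ≈ 0.888.
p = a·p₁ + b·p₂ ≈ (-0.169, 0.489, -0.856); φ = arcsin(p_z) ≈ -58.84°, λ = atan2(p_y, p_x) ≈ 109.07°.

≈ lat 59°S, lon 109°E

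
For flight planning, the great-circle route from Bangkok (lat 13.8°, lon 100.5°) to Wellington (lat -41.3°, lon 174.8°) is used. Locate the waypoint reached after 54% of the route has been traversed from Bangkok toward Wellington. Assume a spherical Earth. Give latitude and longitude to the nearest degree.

The haversine formula gives a central angle δ ≈ 1.531 rad (87.7°) between the endpoints.
Interpolate at f = 0.54 with slerp weights a = sin((1−f)δ)/sin δ ≈ 0.648, b = sin(fδ)/sin δ ≈ 0.736.
p = a·p₁ + b·p₂ ≈ (-0.666, 0.669, -0.331); φ = arcsin(p_z) ≈ -19.35°, λ = atan2(p_y, p_x) ≈ 134.86°.

≈ lat -19°, lon 135°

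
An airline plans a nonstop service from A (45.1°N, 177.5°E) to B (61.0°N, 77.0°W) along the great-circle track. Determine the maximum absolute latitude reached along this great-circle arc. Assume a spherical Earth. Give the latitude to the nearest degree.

≈ 67°N

The great circle lies in the plane with unit normal n̂ = (p₁ × p₂)/|p₁ × p₂|.
Here n̂_z ≈ +0.388; the vertex latitude is φ_max = arccos|n̂_z| ≈ 67.1°.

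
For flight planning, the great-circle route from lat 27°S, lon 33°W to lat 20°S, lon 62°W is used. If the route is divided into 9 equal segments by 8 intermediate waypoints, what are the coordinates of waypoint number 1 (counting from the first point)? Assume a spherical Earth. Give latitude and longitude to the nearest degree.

The haversine formula gives a central angle δ ≈ 0.479 rad (27.4°) between the endpoints.
Interpolate at f = 1/9 with slerp weights a = sin((1−f)δ)/sin δ ≈ 0.896, b = sin(fδ)/sin δ ≈ 0.115.
p = a·p₁ + b·p₂ ≈ (0.721, -0.531, -0.446); φ = arcsin(p_z) ≈ -26.51°, λ = atan2(p_y, p_x) ≈ -36.37°.

≈ lat 27°S, lon 36°W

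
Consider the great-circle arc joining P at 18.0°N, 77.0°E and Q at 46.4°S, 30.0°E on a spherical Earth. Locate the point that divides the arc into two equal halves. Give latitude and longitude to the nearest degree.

Write both endpoints as unit vectors p₁, p₂ with components (cos φ cos λ, cos φ sin λ, sin φ).
The central angle between the endpoints is δ = arccos(p₁·p₂) ≈ 1.345 rad (77.1°).
Interpolate at f = 1/2 with slerp weights a = sin((1−f)δ)/sin δ ≈ 0.639, b = sin(fδ)/sin δ ≈ 0.639.
p = a·p₁ + b·p₂ ≈ (0.519, 0.813, -0.265); φ = arcsin(p_z) ≈ -15.39°, λ = atan2(p_y, p_x) ≈ 57.46°.

≈ 15°S, 57°E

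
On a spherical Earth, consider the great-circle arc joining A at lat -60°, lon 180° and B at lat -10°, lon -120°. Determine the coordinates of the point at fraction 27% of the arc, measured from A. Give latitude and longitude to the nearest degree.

≈ lat -50°, lon -153°

Convert each endpoint to a unit vector on the sphere (x = cos φ cos λ, y = cos φ sin λ, z = sin φ).
The central angle between the endpoints is δ = arccos(p₁·p₂) ≈ 1.163 rad (66.6°).
Interpolate at f = 0.27 with slerp weights a = sin((1−f)δ)/sin δ ≈ 0.818, b = sin(fδ)/sin δ ≈ 0.336.
p = a·p₁ + b·p₂ ≈ (-0.575, -0.287, -0.767); φ = arcsin(p_z) ≈ -50.04°, λ = atan2(p_y, p_x) ≈ -153.46°.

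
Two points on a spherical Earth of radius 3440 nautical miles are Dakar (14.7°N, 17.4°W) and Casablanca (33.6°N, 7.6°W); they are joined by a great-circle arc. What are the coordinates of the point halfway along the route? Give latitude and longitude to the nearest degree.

Write both endpoints as unit vectors p₁, p₂ with components (cos φ cos λ, cos φ sin λ, sin φ).
The central angle between the endpoints is δ = arccos(p₁·p₂) ≈ 0.364 rad (20.9°).
Interpolate at f = 1/2 with slerp weights a = sin((1−f)δ)/sin δ ≈ 0.508, b = sin(fδ)/sin δ ≈ 0.508.
p = a·p₁ + b·p₂ ≈ (0.889, -0.203, 0.410); φ = arcsin(p_z) ≈ 24.23°, λ = atan2(p_y, p_x) ≈ -12.87°.

≈ (24°N, 13°W)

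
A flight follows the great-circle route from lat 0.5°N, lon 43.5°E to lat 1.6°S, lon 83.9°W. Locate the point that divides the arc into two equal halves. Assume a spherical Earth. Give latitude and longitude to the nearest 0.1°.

Convert each endpoint to a unit vector on the sphere (x = cos φ cos λ, y = cos φ sin λ, z = sin φ).
The central angle between the endpoints is δ = arccos(p₁·p₂) ≈ 2.224 rad (127.4°).
Interpolate at f = 1/2 with slerp weights a = sin((1−f)δ)/sin δ ≈ 1.128, b = sin(fδ)/sin δ ≈ 1.128.
p = a·p₁ + b·p₂ ≈ (0.938, -0.345, -0.022); φ = arcsin(p_z) ≈ -1.24°, λ = atan2(p_y, p_x) ≈ -20.18°.

≈ lat 1.2°S, lon 20.2°W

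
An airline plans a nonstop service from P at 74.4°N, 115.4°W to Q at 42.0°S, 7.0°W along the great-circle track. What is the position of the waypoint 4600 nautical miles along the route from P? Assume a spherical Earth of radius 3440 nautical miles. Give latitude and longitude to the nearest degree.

The haversine formula gives a central angle δ ≈ 2.357 rad (135.0°) between the endpoints. The total great-circle distance is δ·R ≈ 2.357 × 3440 ≈ 8108 nmi, so the target fraction is f = 4600/8108 ≈ 0.567.
Interpolate at f ≈ 0.567 with slerp weights a = sin((1−f)δ)/sin δ ≈ 1.206, b = sin(fδ)/sin δ ≈ 1.377.
p = a·p₁ + b·p₂ ≈ (0.876, -0.418, 0.240); φ = arcsin(p_z) ≈ 13.88°, λ = atan2(p_y, p_x) ≈ -25.47°.

≈ 14°N, 25°W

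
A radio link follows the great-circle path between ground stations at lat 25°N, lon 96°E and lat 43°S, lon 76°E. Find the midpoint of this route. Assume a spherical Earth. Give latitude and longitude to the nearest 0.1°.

≈ lat 9.1°S, lon 87.1°E

Write both endpoints as unit vectors p₁, p₂ with components (cos φ cos λ, cos φ sin λ, sin φ).
The central angle between the endpoints is δ = arccos(p₁·p₂) ≈ 1.230 rad (70.4°).
Interpolate at f = 1/2 with slerp weights a = sin((1−f)δ)/sin δ ≈ 0.612, b = sin(fδ)/sin δ ≈ 0.612.
p = a·p₁ + b·p₂ ≈ (0.050, 0.986, -0.159); φ = arcsin(p_z) ≈ -9.13°, λ = atan2(p_y, p_x) ≈ 87.08°.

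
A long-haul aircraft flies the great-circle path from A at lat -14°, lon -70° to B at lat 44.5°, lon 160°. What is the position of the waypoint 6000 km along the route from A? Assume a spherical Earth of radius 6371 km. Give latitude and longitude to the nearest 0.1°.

Write both endpoints as unit vectors p₁, p₂ with components (cos φ cos λ, cos φ sin λ, sin φ).
The central angle between the endpoints is δ = arccos(p₁·p₂) ≈ 2.232 rad (127.9°). The total great-circle distance is δ·R ≈ 2.232 × 6371 ≈ 14223 km, so the target fraction is f = 6000/14223 ≈ 0.422.
Interpolate at f ≈ 0.422 with slerp weights a = sin((1−f)δ)/sin δ ≈ 1.218, b = sin(fδ)/sin δ ≈ 1.025.
p = a·p₁ + b·p₂ ≈ (-0.283, -0.861, 0.424); φ = arcsin(p_z) ≈ 25.07°, λ = atan2(p_y, p_x) ≈ -108.18°.

≈ lat 25.1°, lon -108.2°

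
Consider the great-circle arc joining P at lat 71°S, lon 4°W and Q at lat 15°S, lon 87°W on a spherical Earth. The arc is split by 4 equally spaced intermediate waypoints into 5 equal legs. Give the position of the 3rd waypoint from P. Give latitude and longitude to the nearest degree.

Write both endpoints as unit vectors p₁, p₂ with components (cos φ cos λ, cos φ sin λ, sin φ).
The central angle between the endpoints is δ = arccos(p₁·p₂) ≈ 1.284 rad (73.6°).
Interpolate at f = 3/5 with slerp weights a = sin((1−f)δ)/sin δ ≈ 0.512, b = sin(fδ)/sin δ ≈ 0.726.
p = a·p₁ + b·p₂ ≈ (0.203, -0.712, -0.672); φ = arcsin(p_z) ≈ -42.24°, λ = atan2(p_y, p_x) ≈ -74.08°.

≈ lat 42°S, lon 74°W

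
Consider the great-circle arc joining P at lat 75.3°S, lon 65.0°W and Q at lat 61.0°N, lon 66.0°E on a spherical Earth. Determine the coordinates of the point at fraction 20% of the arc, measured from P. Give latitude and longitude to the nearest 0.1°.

Write both endpoints as unit vectors p₁, p₂ with components (cos φ cos λ, cos φ sin λ, sin φ).
The central angle between the endpoints is δ = arccos(p₁·p₂) ≈ 2.756 rad (157.9°).
Interpolate at f = 0.20 with slerp weights a = sin((1−f)δ)/sin δ ≈ 2.143, b = sin(fδ)/sin δ ≈ 1.394.
p = a·p₁ + b·p₂ ≈ (0.505, 0.124, -0.854); φ = arcsin(p_z) ≈ -58.68°, λ = atan2(p_y, p_x) ≈ 13.84°.

≈ lat 58.7°S, lon 13.8°E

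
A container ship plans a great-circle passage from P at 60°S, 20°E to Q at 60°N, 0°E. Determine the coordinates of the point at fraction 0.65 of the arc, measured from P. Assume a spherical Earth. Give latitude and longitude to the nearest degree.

The haversine formula gives a central angle δ ≈ 2.112 rad (121.0°) between the endpoints.
Interpolate at f = 0.65 with slerp weights a = sin((1−f)δ)/sin δ ≈ 0.786, b = sin(fδ)/sin δ ≈ 1.144.
p = a·p₁ + b·p₂ ≈ (0.941, 0.134, 0.310); φ = arcsin(p_z) ≈ 18.06°, λ = atan2(p_y, p_x) ≈ 8.13°.

≈ 18°N, 8°E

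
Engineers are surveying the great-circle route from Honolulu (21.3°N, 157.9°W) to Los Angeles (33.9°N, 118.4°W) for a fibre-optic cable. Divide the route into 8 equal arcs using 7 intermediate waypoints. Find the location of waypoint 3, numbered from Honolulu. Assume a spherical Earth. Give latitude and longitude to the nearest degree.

Write both endpoints as unit vectors p₁, p₂ with components (cos φ cos λ, cos φ sin λ, sin φ).
The central angle between the endpoints is δ = arccos(p₁·p₂) ≈ 0.645 rad (36.9°).
Interpolate at f = 3/8 with slerp weights a = sin((1−f)δ)/sin δ ≈ 0.652, b = sin(fδ)/sin δ ≈ 0.398.
p = a·p₁ + b·p₂ ≈ (-0.721, -0.520, 0.459); φ = arcsin(p_z) ≈ 27.34°, λ = atan2(p_y, p_x) ≈ -144.20°.

≈ 27°N, 144°W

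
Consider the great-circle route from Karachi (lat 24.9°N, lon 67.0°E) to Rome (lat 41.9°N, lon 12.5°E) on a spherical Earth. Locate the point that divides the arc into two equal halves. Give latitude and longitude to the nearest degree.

Convert each endpoint to a unit vector on the sphere (x = cos φ cos λ, y = cos φ sin λ, z = sin φ).
The central angle between the endpoints is δ = arccos(p₁·p₂) ≈ 0.832 rad (47.7°).
Interpolate at f = 1/2 with slerp weights a = sin((1−f)δ)/sin δ ≈ 0.547, b = sin(fδ)/sin δ ≈ 0.547.
p = a·p₁ + b·p₂ ≈ (0.591, 0.544, 0.595); φ = arcsin(p_z) ≈ 36.53°, λ = atan2(p_y, p_x) ≈ 42.66°.

≈ lat 37°N, lon 43°E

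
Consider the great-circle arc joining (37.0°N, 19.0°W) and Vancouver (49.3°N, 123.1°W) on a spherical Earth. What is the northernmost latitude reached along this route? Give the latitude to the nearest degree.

≈ 58°N

The great circle lies in the plane with unit normal n̂ = (p₁ × p₂)/|p₁ × p₂|.
Here n̂_z ≈ -0.535; the vertex latitude is φ_max = arccos|n̂_z| ≈ 57.7°.
Check via Clairaut: cos φ_max = |cos φ₁| · sin C = cos(37.0°)·sin(42.1°) ≈ 0.535, again giving ≈ 57.7°.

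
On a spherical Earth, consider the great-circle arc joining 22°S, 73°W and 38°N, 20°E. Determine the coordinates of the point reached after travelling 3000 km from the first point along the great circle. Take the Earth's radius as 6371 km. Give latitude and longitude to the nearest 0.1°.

The haversine formula gives a central angle δ ≈ 1.843 rad (105.6°) between the endpoints. The total great-circle distance is δ·R ≈ 1.843 × 6371 ≈ 11742 km, so the target fraction is f = 3000/11742 ≈ 0.255.
Interpolate at f ≈ 0.255 with slerp weights a = sin((1−f)δ)/sin δ ≈ 1.018, b = sin(fδ)/sin δ ≈ 0.471.
p = a·p₁ + b·p₂ ≈ (0.625, -0.776, -0.091); φ = arcsin(p_z) ≈ -5.24°, λ = atan2(p_y, p_x) ≈ -51.15°.

≈ 5.2°S, 51.1°W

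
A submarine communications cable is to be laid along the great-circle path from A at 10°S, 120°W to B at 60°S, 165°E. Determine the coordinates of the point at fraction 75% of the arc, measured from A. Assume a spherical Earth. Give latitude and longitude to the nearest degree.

Convert each endpoint to a unit vector on the sphere (x = cos φ cos λ, y = cos φ sin λ, z = sin φ).
The central angle between the endpoints is δ = arccos(p₁·p₂) ≈ 1.289 rad (73.9°).
Interpolate at f = 0.75 with slerp weights a = sin((1−f)δ)/sin δ ≈ 0.330, b = sin(fδ)/sin δ ≈ 0.857.
p = a·p₁ + b·p₂ ≈ (-0.576, -0.170, -0.799); φ = arcsin(p_z) ≈ -53.07°, λ = atan2(p_y, p_x) ≈ -163.53°.

≈ 53°S, 164°W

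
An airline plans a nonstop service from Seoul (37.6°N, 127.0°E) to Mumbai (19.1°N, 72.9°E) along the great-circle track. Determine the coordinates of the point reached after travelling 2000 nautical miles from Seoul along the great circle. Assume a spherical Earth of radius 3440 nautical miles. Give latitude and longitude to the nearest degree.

≈ 28°N, 89°E

Convert each endpoint to a unit vector on the sphere (x = cos φ cos λ, y = cos φ sin λ, z = sin φ).
The central angle between the endpoints is δ = arccos(p₁·p₂) ≈ 0.878 rad (50.3°). The total great-circle distance is δ·R ≈ 0.878 × 3440 ≈ 3020 nmi, so the target fraction is f = 2000/3020 ≈ 0.662.
Interpolate at f ≈ 0.662 with slerp weights a = sin((1−f)δ)/sin δ ≈ 0.380, b = sin(fδ)/sin δ ≈ 0.714.
p = a·p₁ + b·p₂ ≈ (0.017, 0.885, 0.465); φ = arcsin(p_z) ≈ 27.73°, λ = atan2(p_y, p_x) ≈ 88.89°.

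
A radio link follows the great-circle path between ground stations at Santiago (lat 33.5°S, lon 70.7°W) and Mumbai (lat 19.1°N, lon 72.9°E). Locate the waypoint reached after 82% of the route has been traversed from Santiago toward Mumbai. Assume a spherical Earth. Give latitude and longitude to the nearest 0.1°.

≈ lat 4.5°N, lon 50.8°E

Write both endpoints as unit vectors p₁, p₂ with components (cos φ cos λ, cos φ sin λ, sin φ).
The central angle between the endpoints is δ = arccos(p₁·p₂) ≈ 2.523 rad (144.6°).
Interpolate at f = 0.82 with slerp weights a = sin((1−f)δ)/sin δ ≈ 0.757, b = sin(fδ)/sin δ ≈ 1.515.
p = a·p₁ + b·p₂ ≈ (0.630, 0.773, 0.078); φ = arcsin(p_z) ≈ 4.48°, λ = atan2(p_y, p_x) ≈ 50.83°.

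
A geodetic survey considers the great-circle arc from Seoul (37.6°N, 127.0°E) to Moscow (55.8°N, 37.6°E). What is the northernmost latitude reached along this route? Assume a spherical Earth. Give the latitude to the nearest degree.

The great circle lies in the plane with unit normal n̂ = (p₁ × p₂)/|p₁ × p₂|.
Here n̂_z ≈ -0.517; the vertex latitude is φ_max = arccos|n̂_z| ≈ 58.8°.
Check via Clairaut: cos φ_max = |cos φ₁| · sin C = cos(37.6°)·sin(40.8°) ≈ 0.517, again giving ≈ 58.8°.

≈ 59°N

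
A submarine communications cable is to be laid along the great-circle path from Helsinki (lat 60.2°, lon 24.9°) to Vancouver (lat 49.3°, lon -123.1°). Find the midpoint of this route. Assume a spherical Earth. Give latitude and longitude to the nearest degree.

≈ lat 78°, lon -74°

The haversine formula gives a central angle δ ≈ 1.178 rad (67.5°) between the endpoints.
Interpolate at f = 1/2 with slerp weights a = sin((1−f)δ)/sin δ ≈ 0.601, b = sin(fδ)/sin δ ≈ 0.601.
p = a·p₁ + b·p₂ ≈ (0.057, -0.203, 0.978); φ = arcsin(p_z) ≈ 77.85°, λ = atan2(p_y, p_x) ≈ -74.31°.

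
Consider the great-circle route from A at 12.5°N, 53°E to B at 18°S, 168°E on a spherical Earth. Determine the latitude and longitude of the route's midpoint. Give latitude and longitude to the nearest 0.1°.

≈ 5.1°S, 109.3°E

Write both endpoints as unit vectors p₁, p₂ with components (cos φ cos λ, cos φ sin λ, sin φ).
The central angle between the endpoints is δ = arccos(p₁·p₂) ≈ 2.048 rad (117.3°).
Interpolate at f = 1/2 with slerp weights a = sin((1−f)δ)/sin δ ≈ 0.962, b = sin(fδ)/sin δ ≈ 0.962.
p = a·p₁ + b·p₂ ≈ (-0.330, 0.940, -0.089); φ = arcsin(p_z) ≈ -5.11°, λ = atan2(p_y, p_x) ≈ 109.32°.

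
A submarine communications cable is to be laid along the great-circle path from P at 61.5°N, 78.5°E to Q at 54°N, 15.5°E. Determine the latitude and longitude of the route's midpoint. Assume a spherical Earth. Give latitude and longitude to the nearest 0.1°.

Write both endpoints as unit vectors p₁, p₂ with components (cos φ cos λ, cos φ sin λ, sin φ).
The central angle between the endpoints is δ = arccos(p₁·p₂) ≈ 0.577 rad (33.0°).
Interpolate at f = 1/2 with slerp weights a = sin((1−f)δ)/sin δ ≈ 0.522, b = sin(fδ)/sin δ ≈ 0.522.
p = a·p₁ + b·p₂ ≈ (0.345, 0.326, 0.880); φ = arcsin(p_z) ≈ 61.67°, λ = atan2(p_y, p_x) ≈ 43.36°.

≈ 61.7°N, 43.4°E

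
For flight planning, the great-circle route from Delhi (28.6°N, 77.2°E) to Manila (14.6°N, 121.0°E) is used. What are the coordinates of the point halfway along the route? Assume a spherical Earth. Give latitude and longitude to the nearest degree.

Write both endpoints as unit vectors p₁, p₂ with components (cos φ cos λ, cos φ sin λ, sin φ).
The central angle between the endpoints is δ = arccos(p₁·p₂) ≈ 0.747 rad (42.8°).
Interpolate at f = 1/2 with slerp weights a = sin((1−f)δ)/sin δ ≈ 0.537, b = sin(fδ)/sin δ ≈ 0.537.
p = a·p₁ + b·p₂ ≈ (-0.163, 0.905, 0.392); φ = arcsin(p_z) ≈ 23.11°, λ = atan2(p_y, p_x) ≈ 100.22°.

≈ 23°N, 100°E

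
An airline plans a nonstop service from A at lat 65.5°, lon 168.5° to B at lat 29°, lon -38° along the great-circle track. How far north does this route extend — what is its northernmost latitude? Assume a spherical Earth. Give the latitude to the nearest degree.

The great circle lies in the plane with unit normal n̂ = (p₁ × p₂)/|p₁ × p₂|.
Here n̂_z ≈ +0.163; the vertex latitude is φ_max = arccos|n̂_z| ≈ 80.6°.
Check via Clairaut: cos φ_max = |cos φ₁| · sin C = cos(65.5°)·sin(23.1°) ≈ 0.163, again giving ≈ 80.6°.

≈ 81°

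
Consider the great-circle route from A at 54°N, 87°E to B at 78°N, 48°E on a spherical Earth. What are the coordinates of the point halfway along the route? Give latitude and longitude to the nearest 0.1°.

≈ 66.9°N, 77.1°E

Write both endpoints as unit vectors p₁, p₂ with components (cos φ cos λ, cos φ sin λ, sin φ).
The central angle between the endpoints is δ = arccos(p₁·p₂) ≈ 0.481 rad (27.6°).
Interpolate at f = 1/2 with slerp weights a = sin((1−f)δ)/sin δ ≈ 0.515, b = sin(fδ)/sin δ ≈ 0.515.
p = a·p₁ + b·p₂ ≈ (0.087, 0.382, 0.920); φ = arcsin(p_z) ≈ 66.94°, λ = atan2(p_y, p_x) ≈ 77.10°.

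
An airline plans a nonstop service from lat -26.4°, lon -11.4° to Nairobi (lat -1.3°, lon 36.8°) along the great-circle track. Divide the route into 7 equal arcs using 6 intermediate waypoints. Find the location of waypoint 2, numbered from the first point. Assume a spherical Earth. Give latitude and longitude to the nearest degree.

≈ lat -20°, lon 4°

The haversine formula gives a central angle δ ≈ 0.919 rad (52.6°) between the endpoints.
Interpolate at f = 2/7 with slerp weights a = sin((1−f)δ)/sin δ ≈ 0.768, b = sin(fδ)/sin δ ≈ 0.326.
p = a·p₁ + b·p₂ ≈ (0.935, 0.060, -0.349); φ = arcsin(p_z) ≈ -20.41°, λ = atan2(p_y, p_x) ≈ 3.65°.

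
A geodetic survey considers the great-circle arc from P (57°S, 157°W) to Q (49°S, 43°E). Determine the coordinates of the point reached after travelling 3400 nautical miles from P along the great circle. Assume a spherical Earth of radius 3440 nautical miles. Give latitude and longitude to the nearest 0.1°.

Convert each endpoint to a unit vector on the sphere (x = cos φ cos λ, y = cos φ sin λ, z = sin φ).
The central angle between the endpoints is δ = arccos(p₁·p₂) ≈ 1.269 rad (72.7°). The total great-circle distance is δ·R ≈ 1.269 × 3440 ≈ 4366 nmi, so the target fraction is f = 3400/4366 ≈ 0.779.
Interpolate at f ≈ 0.779 with slerp weights a = sin((1−f)δ)/sin δ ≈ 0.290, b = sin(fδ)/sin δ ≈ 0.875.
p = a·p₁ + b·p₂ ≈ (0.274, 0.330, -0.903); φ = arcsin(p_z) ≈ -64.61°, λ = atan2(p_y, p_x) ≈ 50.24°.

≈ (64.6°S, 50.2°E)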